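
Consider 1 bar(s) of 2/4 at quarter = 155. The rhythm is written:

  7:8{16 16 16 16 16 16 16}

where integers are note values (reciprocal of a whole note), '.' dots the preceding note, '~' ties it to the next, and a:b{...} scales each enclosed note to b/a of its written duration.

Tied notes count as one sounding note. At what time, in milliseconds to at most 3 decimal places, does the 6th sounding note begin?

note 6 onset = 10/7b = 552.995ms

1. 0.0ms @ 0 + 110.599ms (2/7)
2. 110.599ms @ 2/7 + 110.599ms (2/7)
3. 221.198ms @ 4/7 + 110.599ms (2/7)
4. 331.797ms @ 6/7 + 110.599ms (2/7)
5. 442.396ms @ 8/7 + 110.599ms (2/7)
6. 552.995ms @ 10/7 + 110.599ms (2/7)
7. 663.594ms @ 12/7 + 110.599ms (2/7)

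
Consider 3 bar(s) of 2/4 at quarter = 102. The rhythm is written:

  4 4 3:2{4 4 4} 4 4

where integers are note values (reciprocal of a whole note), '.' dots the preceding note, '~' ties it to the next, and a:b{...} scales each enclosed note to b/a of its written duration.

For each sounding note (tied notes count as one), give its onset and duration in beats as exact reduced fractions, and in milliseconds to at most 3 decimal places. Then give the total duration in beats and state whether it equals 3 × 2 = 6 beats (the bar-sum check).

1) 0.0ms=0b +588.235ms=1b
2) 588.235ms=1b +588.235ms=1b
3) 1176.471ms=2b +392.157ms=2/3b
4) 1568.627ms=8/3b +392.157ms=2/3b
5) 1960.784ms=10/3b +392.157ms=2/3b
6) 2352.941ms=4b +588.235ms=1b
7) 2941.176ms=5b +588.235ms=1b
Σ=6b of 6 (102bpm 2/4) — PASS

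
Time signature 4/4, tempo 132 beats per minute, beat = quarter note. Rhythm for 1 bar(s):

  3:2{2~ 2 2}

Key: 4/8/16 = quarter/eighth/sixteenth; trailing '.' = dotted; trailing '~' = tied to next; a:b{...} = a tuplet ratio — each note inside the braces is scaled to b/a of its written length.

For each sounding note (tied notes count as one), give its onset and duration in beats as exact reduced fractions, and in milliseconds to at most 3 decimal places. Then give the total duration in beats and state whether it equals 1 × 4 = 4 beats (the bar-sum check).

1) 0.0ms=0b +1212.121ms=8/3b
2) 1212.121ms=8/3b +606.061ms=4/3b
Σ=4b of 4 (132bpm 4/4) — PASS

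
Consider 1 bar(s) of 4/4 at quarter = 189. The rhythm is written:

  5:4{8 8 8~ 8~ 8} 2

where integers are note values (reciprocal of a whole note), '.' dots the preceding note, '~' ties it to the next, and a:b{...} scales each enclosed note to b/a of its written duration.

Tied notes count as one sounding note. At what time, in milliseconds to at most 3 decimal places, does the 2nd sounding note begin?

1. 0.0ms @ 0 + 126.984ms (2/5)
2. 126.984ms @ 2/5 + 126.984ms (2/5)
3. 253.968ms @ 4/5 + 380.952ms (6/5)
4. 634.921ms @ 2 + 634.921ms (2)

note 2 onset = 2/5b = 126.984ms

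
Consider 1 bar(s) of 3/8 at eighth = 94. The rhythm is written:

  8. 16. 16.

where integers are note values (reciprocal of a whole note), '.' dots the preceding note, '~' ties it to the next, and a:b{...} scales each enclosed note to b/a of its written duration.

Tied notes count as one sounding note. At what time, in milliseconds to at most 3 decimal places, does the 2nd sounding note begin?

note 2 onset = 3/2b = 957.447ms

1. 0.0ms @ 0 + 957.447ms (3/2)
2. 957.447ms @ 3/2 + 478.723ms (3/4)
3. 1436.17ms @ 9/4 + 478.723ms (3/4)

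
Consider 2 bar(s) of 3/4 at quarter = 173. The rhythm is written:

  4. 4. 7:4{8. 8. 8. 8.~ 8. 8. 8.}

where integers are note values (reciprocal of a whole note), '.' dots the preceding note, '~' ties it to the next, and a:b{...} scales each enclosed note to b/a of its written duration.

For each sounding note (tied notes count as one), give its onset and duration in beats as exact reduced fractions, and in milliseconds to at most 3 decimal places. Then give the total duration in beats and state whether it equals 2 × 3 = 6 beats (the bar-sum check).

1) 0.0ms=0b +520.231ms=3/2b
2) 520.231ms=3/2b +520.231ms=3/2b
3) 1040.462ms=3b +148.637ms=3/7b
4) 1189.1ms=24/7b +148.637ms=3/7b
5) 1337.737ms=27/7b +148.637ms=3/7b
6) 1486.375ms=30/7b +297.275ms=6/7b
7) 1783.65ms=36/7b +148.637ms=3/7b
8) 1932.287ms=39/7b +148.637ms=3/7b
Σ=6b of 6 (173bpm 3/4) — PASS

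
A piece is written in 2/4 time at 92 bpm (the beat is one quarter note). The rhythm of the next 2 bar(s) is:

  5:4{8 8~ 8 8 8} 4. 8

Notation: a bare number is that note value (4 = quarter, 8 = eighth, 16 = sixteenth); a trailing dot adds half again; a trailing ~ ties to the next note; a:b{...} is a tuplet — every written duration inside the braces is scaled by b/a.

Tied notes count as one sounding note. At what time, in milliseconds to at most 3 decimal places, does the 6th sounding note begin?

1. 0.0ms @ 0 + 260.87ms (2/5)
2. 260.87ms @ 2/5 + 521.739ms (4/5)
3. 782.609ms @ 6/5 + 260.87ms (2/5)
4. 1043.478ms @ 8/5 + 260.87ms (2/5)
5. 1304.348ms @ 2 + 978.261ms (3/2)
6. 2282.609ms @ 7/2 + 326.087ms (1/2)

note 6 onset = 7/2b = 2282.609ms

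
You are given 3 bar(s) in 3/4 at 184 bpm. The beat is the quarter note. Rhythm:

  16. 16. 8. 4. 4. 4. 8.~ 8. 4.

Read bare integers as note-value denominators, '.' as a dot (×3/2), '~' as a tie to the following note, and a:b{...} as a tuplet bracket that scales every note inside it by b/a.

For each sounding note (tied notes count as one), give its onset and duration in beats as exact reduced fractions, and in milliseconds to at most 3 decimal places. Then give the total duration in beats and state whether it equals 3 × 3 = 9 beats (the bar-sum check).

1) 0.0ms=0b +122.283ms=3/8b
2) 122.283ms=3/8b +122.283ms=3/8b
3) 244.565ms=3/4b +244.565ms=3/4b
4) 489.13ms=3/2b +489.13ms=3/2b
5) 978.261ms=3b +489.13ms=3/2b
6) 1467.391ms=9/2b +489.13ms=3/2b
7) 1956.522ms=6b +489.13ms=3/2b
8) 2445.652ms=15/2b +489.13ms=3/2b
Σ=9b of 9 (184bpm 3/4) — PASS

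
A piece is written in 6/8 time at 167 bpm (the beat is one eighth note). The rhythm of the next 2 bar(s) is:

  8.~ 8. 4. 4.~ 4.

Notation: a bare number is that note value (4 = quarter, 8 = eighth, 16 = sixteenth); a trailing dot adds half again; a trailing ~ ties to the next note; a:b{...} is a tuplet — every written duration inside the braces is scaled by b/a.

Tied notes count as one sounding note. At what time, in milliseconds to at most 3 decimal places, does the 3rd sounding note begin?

1. 0.0ms @ 0 + 1077.844ms (3)
2. 1077.844ms @ 3 + 1077.844ms (3)
3. 2155.689ms @ 6 + 2155.689ms (6)

note 3 onset = 6b = 2155.689ms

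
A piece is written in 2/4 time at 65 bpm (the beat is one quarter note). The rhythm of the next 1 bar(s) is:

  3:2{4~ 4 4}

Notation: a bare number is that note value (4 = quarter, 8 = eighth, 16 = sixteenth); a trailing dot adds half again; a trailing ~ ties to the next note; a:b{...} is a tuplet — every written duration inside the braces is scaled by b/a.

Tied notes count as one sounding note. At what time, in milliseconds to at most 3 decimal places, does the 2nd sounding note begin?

1. 0.0ms @ 0 + 1230.769ms (4/3)
2. 1230.769ms @ 4/3 + 615.385ms (2/3)

note 2 onset = 4/3b = 1230.769ms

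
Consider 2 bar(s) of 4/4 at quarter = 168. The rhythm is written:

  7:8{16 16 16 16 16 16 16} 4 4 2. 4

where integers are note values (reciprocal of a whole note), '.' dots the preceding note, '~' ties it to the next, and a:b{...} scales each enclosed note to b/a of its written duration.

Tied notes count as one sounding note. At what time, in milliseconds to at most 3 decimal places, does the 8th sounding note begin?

1. 0.0ms @ 0 + 102.041ms (2/7)
2. 102.041ms @ 2/7 + 102.041ms (2/7)
3. 204.082ms @ 4/7 + 102.041ms (2/7)
4. 306.122ms @ 6/7 + 102.041ms (2/7)
5. 408.163ms @ 8/7 + 102.041ms (2/7)
6. 510.204ms @ 10/7 + 102.041ms (2/7)
7. 612.245ms @ 12/7 + 102.041ms (2/7)
8. 714.286ms @ 2 + 357.143ms (1)
9. 1071.429ms @ 3 + 357.143ms (1)
10. 1428.571ms @ 4 + 1071.429ms (3)
11. 2500.0ms @ 7 + 357.143ms (1)

note 8 onset = 2b = 714.286ms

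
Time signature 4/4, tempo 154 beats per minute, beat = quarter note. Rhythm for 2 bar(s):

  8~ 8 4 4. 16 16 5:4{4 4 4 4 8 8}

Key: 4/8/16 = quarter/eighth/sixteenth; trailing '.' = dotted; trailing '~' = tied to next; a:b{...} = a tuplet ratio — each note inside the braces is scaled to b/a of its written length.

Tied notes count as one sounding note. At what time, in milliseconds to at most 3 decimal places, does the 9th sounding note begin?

1. 0.0ms @ 0 + 389.61ms (1)
2. 389.61ms @ 1 + 389.61ms (1)
3. 779.221ms @ 2 + 584.416ms (3/2)
4. 1363.636ms @ 7/2 + 97.403ms (1/4)
5. 1461.039ms @ 15/4 + 97.403ms (1/4)
6. 1558.442ms @ 4 + 311.688ms (4/5)
7. 1870.13ms @ 24/5 + 311.688ms (4/5)
8. 2181.818ms @ 28/5 + 311.688ms (4/5)
9. 2493.506ms @ 32/5 + 311.688ms (4/5)
10. 2805.195ms @ 36/5 + 155.844ms (2/5)
11. 2961.039ms @ 38/5 + 155.844ms (2/5)

note 9 onset = 32/5b = 2493.506ms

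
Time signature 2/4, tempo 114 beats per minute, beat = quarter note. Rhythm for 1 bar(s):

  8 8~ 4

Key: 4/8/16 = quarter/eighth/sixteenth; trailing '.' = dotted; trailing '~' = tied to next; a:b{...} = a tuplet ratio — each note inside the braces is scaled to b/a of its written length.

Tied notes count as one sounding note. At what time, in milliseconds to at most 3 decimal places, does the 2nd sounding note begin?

note 2 onset = 1/2b = 263.158ms

1. 0.0ms @ 0 + 263.158ms (1/2)
2. 263.158ms @ 1/2 + 789.474ms (3/2)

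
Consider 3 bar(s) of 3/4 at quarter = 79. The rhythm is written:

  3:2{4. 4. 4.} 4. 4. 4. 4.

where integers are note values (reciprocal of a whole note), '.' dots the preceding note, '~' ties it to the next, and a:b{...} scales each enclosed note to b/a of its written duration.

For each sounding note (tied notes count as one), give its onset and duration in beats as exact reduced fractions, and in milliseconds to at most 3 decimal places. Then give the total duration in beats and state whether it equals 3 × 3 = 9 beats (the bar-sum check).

1) 0.0ms=0b +759.494ms=1b
2) 759.494ms=1b +759.494ms=1b
3) 1518.987ms=2b +759.494ms=1b
4) 2278.481ms=3b +1139.241ms=3/2b
5) 3417.722ms=9/2b +1139.241ms=3/2b
6) 4556.962ms=6b +1139.241ms=3/2b
7) 5696.203ms=15/2b +1139.241ms=3/2b
Σ=9b of 9 (79bpm 3/4) — PASS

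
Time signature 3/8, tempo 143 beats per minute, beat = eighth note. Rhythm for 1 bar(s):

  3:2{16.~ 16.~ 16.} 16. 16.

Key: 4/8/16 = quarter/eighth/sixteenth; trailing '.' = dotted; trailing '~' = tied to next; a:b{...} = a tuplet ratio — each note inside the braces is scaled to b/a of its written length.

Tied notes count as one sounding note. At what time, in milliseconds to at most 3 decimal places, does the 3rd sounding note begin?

note 3 onset = 9/4b = 944.056ms

1. 0.0ms @ 0 + 629.371ms (3/2)
2. 629.371ms @ 3/2 + 314.685ms (3/4)
3. 944.056ms @ 9/4 + 314.685ms (3/4)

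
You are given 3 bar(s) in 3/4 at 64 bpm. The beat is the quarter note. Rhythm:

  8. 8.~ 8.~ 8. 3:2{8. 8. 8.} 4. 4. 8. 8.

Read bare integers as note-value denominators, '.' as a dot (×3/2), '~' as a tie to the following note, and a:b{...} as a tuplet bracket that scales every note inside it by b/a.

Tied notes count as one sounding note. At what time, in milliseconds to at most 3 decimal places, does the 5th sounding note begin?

note 5 onset = 4b = 3750.0ms

1. 0.0ms @ 0 + 703.125ms (3/4)
2. 703.125ms @ 3/4 + 2109.375ms (9/4)
3. 2812.5ms @ 3 + 468.75ms (1/2)
4. 3281.25ms @ 7/2 + 468.75ms (1/2)
5. 3750.0ms @ 4 + 468.75ms (1/2)
6. 4218.75ms @ 9/2 + 1406.25ms (3/2)
7. 5625.0ms @ 6 + 1406.25ms (3/2)
8. 7031.25ms @ 15/2 + 703.125ms (3/4)
9. 7734.375ms @ 33/4 + 703.125ms (3/4)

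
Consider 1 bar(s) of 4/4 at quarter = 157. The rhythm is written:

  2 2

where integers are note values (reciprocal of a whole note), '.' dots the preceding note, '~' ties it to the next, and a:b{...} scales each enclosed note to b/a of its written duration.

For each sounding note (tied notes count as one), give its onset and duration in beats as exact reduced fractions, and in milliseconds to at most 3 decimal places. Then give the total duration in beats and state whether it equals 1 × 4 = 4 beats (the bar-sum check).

1) 0.0ms=0b +764.331ms=2b
2) 764.331ms=2b +764.331ms=2b
Σ=4b of 4 (157bpm 4/4) — PASS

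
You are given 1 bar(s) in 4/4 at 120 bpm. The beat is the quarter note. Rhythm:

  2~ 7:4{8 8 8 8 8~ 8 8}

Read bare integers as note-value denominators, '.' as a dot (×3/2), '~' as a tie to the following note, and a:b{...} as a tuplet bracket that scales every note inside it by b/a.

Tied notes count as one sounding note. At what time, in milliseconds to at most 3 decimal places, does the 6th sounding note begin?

1. 0.0ms @ 0 + 1142.857ms (16/7)
2. 1142.857ms @ 16/7 + 142.857ms (2/7)
3. 1285.714ms @ 18/7 + 142.857ms (2/7)
4. 1428.571ms @ 20/7 + 142.857ms (2/7)
5. 1571.429ms @ 22/7 + 285.714ms (4/7)
6. 1857.143ms @ 26/7 + 142.857ms (2/7)

note 6 onset = 26/7b = 1857.143ms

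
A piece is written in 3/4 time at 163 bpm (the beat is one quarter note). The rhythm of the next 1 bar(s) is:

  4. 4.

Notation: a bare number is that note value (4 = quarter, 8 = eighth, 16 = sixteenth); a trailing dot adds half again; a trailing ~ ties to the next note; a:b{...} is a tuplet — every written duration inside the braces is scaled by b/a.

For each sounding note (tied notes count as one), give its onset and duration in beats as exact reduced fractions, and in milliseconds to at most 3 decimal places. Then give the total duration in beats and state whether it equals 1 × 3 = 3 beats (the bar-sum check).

1) 0.0ms=0b +552.147ms=3/2b
2) 552.147ms=3/2b +552.147ms=3/2b
Σ=3b of 3 (163bpm 3/4) — PASS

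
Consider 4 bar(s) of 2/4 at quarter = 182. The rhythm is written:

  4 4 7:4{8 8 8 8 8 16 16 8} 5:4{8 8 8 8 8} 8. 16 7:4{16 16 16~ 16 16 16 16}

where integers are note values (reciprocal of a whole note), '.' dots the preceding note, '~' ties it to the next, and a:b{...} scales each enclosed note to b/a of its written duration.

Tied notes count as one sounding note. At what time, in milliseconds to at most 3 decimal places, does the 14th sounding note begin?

note 14 onset = 26/5b = 1714.286ms

1. 0.0ms @ 0 + 329.67ms (1)
2. 329.67ms @ 1 + 329.67ms (1)
3. 659.341ms @ 2 + 94.192ms (2/7)
4. 753.532ms @ 16/7 + 94.192ms (2/7)
5. 847.724ms @ 18/7 + 94.192ms (2/7)
6. 941.915ms @ 20/7 + 94.192ms (2/7)
7. 1036.107ms @ 22/7 + 94.192ms (2/7)
8. 1130.298ms @ 24/7 + 47.096ms (1/7)
9. 1177.394ms @ 25/7 + 47.096ms (1/7)
10. 1224.49ms @ 26/7 + 94.192ms (2/7)
11. 1318.681ms @ 4 + 131.868ms (2/5)
12. 1450.549ms @ 22/5 + 131.868ms (2/5)
13. 1582.418ms @ 24/5 + 131.868ms (2/5)
14. 1714.286ms @ 26/5 + 131.868ms (2/5)
15. 1846.154ms @ 28/5 + 131.868ms (2/5)
16. 1978.022ms @ 6 + 247.253ms (3/4)
17. 2225.275ms @ 27/4 + 82.418ms (1/4)
18. 2307.692ms @ 7 + 47.096ms (1/7)
19. 2354.788ms @ 50/7 + 47.096ms (1/7)
20. 2401.884ms @ 51/7 + 94.192ms (2/7)
21. 2496.075ms @ 53/7 + 47.096ms (1/7)
22. 2543.171ms @ 54/7 + 47.096ms (1/7)
23. 2590.267ms @ 55/7 + 47.096ms (1/7)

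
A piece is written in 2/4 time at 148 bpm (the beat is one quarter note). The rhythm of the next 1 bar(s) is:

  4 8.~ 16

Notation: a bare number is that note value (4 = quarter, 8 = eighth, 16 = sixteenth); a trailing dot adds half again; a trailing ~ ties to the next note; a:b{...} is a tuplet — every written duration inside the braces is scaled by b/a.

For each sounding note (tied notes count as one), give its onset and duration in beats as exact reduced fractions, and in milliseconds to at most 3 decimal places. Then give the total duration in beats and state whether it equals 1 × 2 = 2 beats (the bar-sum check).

1) 0.0ms=0b +405.405ms=1b
2) 405.405ms=1b +405.405ms=1b
Σ=2b of 2 (148bpm 2/4) — PASS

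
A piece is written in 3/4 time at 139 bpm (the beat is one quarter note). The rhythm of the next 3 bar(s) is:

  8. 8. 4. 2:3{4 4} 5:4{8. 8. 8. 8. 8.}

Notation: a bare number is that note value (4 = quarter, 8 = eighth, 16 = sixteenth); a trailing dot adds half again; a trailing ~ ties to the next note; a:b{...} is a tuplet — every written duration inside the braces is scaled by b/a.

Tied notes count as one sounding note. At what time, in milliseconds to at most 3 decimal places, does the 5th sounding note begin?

1. 0.0ms @ 0 + 323.741ms (3/4)
2. 323.741ms @ 3/4 + 323.741ms (3/4)
3. 647.482ms @ 3/2 + 647.482ms (3/2)
4. 1294.964ms @ 3 + 647.482ms (3/2)
5. 1942.446ms @ 9/2 + 647.482ms (3/2)
6. 2589.928ms @ 6 + 258.993ms (3/5)
7. 2848.921ms @ 33/5 + 258.993ms (3/5)
8. 3107.914ms @ 36/5 + 258.993ms (3/5)
9. 3366.906ms @ 39/5 + 258.993ms (3/5)
10. 3625.899ms @ 42/5 + 258.993ms (3/5)

note 5 onset = 9/2b = 1942.446ms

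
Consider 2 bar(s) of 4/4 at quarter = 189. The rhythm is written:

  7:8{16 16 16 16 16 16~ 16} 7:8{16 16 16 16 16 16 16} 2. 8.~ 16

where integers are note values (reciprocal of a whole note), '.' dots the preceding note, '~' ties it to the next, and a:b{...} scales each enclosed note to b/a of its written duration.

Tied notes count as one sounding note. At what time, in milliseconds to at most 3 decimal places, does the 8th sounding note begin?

note 8 onset = 16/7b = 725.624ms

1. 0.0ms @ 0 + 90.703ms (2/7)
2. 90.703ms @ 2/7 + 90.703ms (2/7)
3. 181.406ms @ 4/7 + 90.703ms (2/7)
4. 272.109ms @ 6/7 + 90.703ms (2/7)
5. 362.812ms @ 8/7 + 90.703ms (2/7)
6. 453.515ms @ 10/7 + 181.406ms (4/7)
7. 634.921ms @ 2 + 90.703ms (2/7)
8. 725.624ms @ 16/7 + 90.703ms (2/7)
9. 816.327ms @ 18/7 + 90.703ms (2/7)
10. 907.029ms @ 20/7 + 90.703ms (2/7)
11. 997.732ms @ 22/7 + 90.703ms (2/7)
12. 1088.435ms @ 24/7 + 90.703ms (2/7)
13. 1179.138ms @ 26/7 + 90.703ms (2/7)
14. 1269.841ms @ 4 + 952.381ms (3)
15. 2222.222ms @ 7 + 317.46ms (1)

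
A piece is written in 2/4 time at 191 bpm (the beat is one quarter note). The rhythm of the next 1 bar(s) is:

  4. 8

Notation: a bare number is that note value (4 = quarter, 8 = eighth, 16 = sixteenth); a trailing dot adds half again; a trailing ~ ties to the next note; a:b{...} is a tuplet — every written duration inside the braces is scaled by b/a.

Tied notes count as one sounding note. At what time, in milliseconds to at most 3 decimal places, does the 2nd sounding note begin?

note 2 onset = 3/2b = 471.204ms

1. 0.0ms @ 0 + 471.204ms (3/2)
2. 471.204ms @ 3/2 + 157.068ms (1/2)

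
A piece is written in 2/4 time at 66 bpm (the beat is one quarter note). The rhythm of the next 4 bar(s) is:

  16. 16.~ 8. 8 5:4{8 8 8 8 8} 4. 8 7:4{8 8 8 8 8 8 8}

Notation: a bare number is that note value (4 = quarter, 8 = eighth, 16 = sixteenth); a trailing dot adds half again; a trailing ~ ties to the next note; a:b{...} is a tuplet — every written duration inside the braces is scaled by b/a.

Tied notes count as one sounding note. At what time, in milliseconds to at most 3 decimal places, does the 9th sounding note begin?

note 9 onset = 4b = 3636.364ms

1. 0.0ms @ 0 + 340.909ms (3/8)
2. 340.909ms @ 3/8 + 1022.727ms (9/8)
3. 1363.636ms @ 3/2 + 454.545ms (1/2)
4. 1818.182ms @ 2 + 363.636ms (2/5)
5. 2181.818ms @ 12/5 + 363.636ms (2/5)
6. 2545.455ms @ 14/5 + 363.636ms (2/5)
7. 2909.091ms @ 16/5 + 363.636ms (2/5)
8. 3272.727ms @ 18/5 + 363.636ms (2/5)
9. 3636.364ms @ 4 + 1363.636ms (3/2)
10. 5000.0ms @ 11/2 + 454.545ms (1/2)
11. 5454.545ms @ 6 + 259.74ms (2/7)
12. 5714.286ms @ 44/7 + 259.74ms (2/7)
13. 5974.026ms @ 46/7 + 259.74ms (2/7)
14. 6233.766ms @ 48/7 + 259.74ms (2/7)
15. 6493.506ms @ 50/7 + 259.74ms (2/7)
16. 6753.247ms @ 52/7 + 259.74ms (2/7)
17. 7012.987ms @ 54/7 + 259.74ms (2/7)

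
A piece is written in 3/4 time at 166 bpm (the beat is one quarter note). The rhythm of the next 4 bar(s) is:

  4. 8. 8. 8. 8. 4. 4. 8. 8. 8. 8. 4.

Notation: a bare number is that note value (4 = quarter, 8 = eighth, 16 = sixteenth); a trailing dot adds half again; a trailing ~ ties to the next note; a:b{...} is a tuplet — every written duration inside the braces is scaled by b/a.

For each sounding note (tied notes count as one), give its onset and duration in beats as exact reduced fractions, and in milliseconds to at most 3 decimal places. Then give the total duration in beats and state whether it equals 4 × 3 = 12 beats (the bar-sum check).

1) 0.0ms=0b +542.169ms=3/2b
2) 542.169ms=3/2b +271.084ms=3/4b
3) 813.253ms=9/4b +271.084ms=3/4b
4) 1084.337ms=3b +271.084ms=3/4b
5) 1355.422ms=15/4b +271.084ms=3/4b
6) 1626.506ms=9/2b +542.169ms=3/2b
7) 2168.675ms=6b +542.169ms=3/2b
8) 2710.843ms=15/2b +271.084ms=3/4b
9) 2981.928ms=33/4b +271.084ms=3/4b
10) 3253.012ms=9b +271.084ms=3/4b
11) 3524.096ms=39/4b +271.084ms=3/4b
12) 3795.181ms=21/2b +542.169ms=3/2b
Σ=12b of 12 (166bpm 3/4) — PASS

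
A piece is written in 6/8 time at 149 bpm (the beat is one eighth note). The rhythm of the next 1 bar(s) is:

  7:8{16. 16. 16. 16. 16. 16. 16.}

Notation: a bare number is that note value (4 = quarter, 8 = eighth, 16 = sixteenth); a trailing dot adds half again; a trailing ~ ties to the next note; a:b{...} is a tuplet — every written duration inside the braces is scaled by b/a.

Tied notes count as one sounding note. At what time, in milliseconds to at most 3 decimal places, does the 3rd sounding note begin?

1. 0.0ms @ 0 + 345.158ms (6/7)
2. 345.158ms @ 6/7 + 345.158ms (6/7)
3. 690.316ms @ 12/7 + 345.158ms (6/7)
4. 1035.475ms @ 18/7 + 345.158ms (6/7)
5. 1380.633ms @ 24/7 + 345.158ms (6/7)
6. 1725.791ms @ 30/7 + 345.158ms (6/7)
7. 2070.949ms @ 36/7 + 345.158ms (6/7)

note 3 onset = 12/7b = 690.316ms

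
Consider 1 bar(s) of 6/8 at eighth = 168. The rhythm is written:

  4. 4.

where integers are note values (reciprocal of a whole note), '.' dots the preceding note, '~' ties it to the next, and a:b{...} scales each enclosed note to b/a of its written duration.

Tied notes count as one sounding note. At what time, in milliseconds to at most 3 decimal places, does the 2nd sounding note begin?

note 2 onset = 3b = 1071.429ms

1. 0.0ms @ 0 + 1071.429ms (3)
2. 1071.429ms @ 3 + 1071.429ms (3)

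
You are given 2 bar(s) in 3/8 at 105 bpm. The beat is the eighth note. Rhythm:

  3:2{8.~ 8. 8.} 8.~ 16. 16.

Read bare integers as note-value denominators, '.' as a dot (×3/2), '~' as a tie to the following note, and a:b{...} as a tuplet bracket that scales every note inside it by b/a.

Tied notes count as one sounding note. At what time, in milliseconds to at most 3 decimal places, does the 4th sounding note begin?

1. 0.0ms @ 0 + 1142.857ms (2)
2. 1142.857ms @ 2 + 571.429ms (1)
3. 1714.286ms @ 3 + 1285.714ms (9/4)
4. 3000.0ms @ 21/4 + 428.571ms (3/4)

note 4 onset = 21/4b = 3000.0ms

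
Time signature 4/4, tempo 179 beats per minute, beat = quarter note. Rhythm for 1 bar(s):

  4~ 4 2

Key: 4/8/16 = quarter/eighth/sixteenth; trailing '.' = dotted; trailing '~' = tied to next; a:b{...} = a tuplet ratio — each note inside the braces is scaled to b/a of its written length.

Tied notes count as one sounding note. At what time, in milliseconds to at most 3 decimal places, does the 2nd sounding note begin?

note 2 onset = 2b = 670.391ms

1. 0.0ms @ 0 + 670.391ms (2)
2. 670.391ms @ 2 + 670.391ms (2)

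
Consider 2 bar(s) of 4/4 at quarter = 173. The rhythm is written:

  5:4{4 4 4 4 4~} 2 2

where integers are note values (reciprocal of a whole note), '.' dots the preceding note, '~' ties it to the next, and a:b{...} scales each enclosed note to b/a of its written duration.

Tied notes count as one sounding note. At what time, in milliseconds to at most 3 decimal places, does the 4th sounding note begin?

1. 0.0ms @ 0 + 277.457ms (4/5)
2. 277.457ms @ 4/5 + 277.457ms (4/5)
3. 554.913ms @ 8/5 + 277.457ms (4/5)
4. 832.37ms @ 12/5 + 277.457ms (4/5)
5. 1109.827ms @ 16/5 + 971.098ms (14/5)
6. 2080.925ms @ 6 + 693.642ms (2)

note 4 onset = 12/5b = 832.37ms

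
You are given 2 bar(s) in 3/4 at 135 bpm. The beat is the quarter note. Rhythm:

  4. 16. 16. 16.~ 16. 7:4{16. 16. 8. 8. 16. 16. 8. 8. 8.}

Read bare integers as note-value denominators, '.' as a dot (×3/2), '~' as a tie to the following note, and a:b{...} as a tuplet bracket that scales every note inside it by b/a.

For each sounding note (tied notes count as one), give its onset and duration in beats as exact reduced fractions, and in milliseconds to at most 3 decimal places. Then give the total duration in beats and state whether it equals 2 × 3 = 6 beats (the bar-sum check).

1) 0.0ms=0b +666.667ms=3/2b
2) 666.667ms=3/2b +166.667ms=3/8b
3) 833.333ms=15/8b +166.667ms=3/8b
4) 1000.0ms=9/4b +333.333ms=3/4b
5) 1333.333ms=3b +95.238ms=3/14b
6) 1428.571ms=45/14b +95.238ms=3/14b
7) 1523.81ms=24/7b +190.476ms=3/7b
8) 1714.286ms=27/7b +190.476ms=3/7b
9) 1904.762ms=30/7b +95.238ms=3/14b
10) 2000.0ms=9/2b +95.238ms=3/14b
11) 2095.238ms=33/7b +190.476ms=3/7b
12) 2285.714ms=36/7b +190.476ms=3/7b
13) 2476.19ms=39/7b +190.476ms=3/7b
Σ=6b of 6 (135bpm 3/4) — PASS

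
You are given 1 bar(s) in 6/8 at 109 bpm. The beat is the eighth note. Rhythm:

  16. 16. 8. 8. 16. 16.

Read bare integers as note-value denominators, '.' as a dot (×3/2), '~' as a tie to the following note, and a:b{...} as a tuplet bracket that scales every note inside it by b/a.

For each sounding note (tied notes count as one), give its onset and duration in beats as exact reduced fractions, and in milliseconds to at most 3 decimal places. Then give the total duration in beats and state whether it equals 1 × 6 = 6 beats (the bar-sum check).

1) 0.0ms=0b +412.844ms=3/4b
2) 412.844ms=3/4b +412.844ms=3/4b
3) 825.688ms=3/2b +825.688ms=3/2b
4) 1651.376ms=3b +825.688ms=3/2b
5) 2477.064ms=9/2b +412.844ms=3/4b
6) 2889.908ms=21/4b +412.844ms=3/4b
Σ=6b of 6 (109bpm 6/8) — PASS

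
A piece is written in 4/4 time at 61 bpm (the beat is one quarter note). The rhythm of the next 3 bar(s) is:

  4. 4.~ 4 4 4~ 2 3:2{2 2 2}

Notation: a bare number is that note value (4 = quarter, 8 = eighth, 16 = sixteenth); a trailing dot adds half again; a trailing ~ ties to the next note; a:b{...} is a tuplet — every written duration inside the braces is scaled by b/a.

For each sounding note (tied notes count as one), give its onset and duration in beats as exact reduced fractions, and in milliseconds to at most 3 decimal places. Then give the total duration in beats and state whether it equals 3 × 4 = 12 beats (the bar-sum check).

1) 0.0ms=0b +1475.41ms=3/2b
2) 1475.41ms=3/2b +2459.016ms=5/2b
3) 3934.426ms=4b +983.607ms=1b
4) 4918.033ms=5b +2950.82ms=3b
5) 7868.852ms=8b +1311.475ms=4/3b
6) 9180.328ms=28/3b +1311.475ms=4/3b
7) 10491.803ms=32/3b +1311.475ms=4/3b
Σ=12b of 12 (61bpm 4/4) — PASS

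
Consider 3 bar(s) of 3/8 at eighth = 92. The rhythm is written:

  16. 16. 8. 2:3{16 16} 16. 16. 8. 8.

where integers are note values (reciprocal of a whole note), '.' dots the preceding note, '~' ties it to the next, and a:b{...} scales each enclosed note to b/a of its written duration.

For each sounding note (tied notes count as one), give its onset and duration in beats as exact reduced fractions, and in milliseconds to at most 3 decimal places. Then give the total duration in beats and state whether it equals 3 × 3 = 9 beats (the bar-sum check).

1) 0.0ms=0b +489.13ms=3/4b
2) 489.13ms=3/4b +489.13ms=3/4b
3) 978.261ms=3/2b +978.261ms=3/2b
4) 1956.522ms=3b +489.13ms=3/4b
5) 2445.652ms=15/4b +489.13ms=3/4b
6) 2934.783ms=9/2b +489.13ms=3/4b
7) 3423.913ms=21/4b +489.13ms=3/4b
8) 3913.043ms=6b +978.261ms=3/2b
9) 4891.304ms=15/2b +978.261ms=3/2b
Σ=9b of 9 (92bpm 3/8) — PASS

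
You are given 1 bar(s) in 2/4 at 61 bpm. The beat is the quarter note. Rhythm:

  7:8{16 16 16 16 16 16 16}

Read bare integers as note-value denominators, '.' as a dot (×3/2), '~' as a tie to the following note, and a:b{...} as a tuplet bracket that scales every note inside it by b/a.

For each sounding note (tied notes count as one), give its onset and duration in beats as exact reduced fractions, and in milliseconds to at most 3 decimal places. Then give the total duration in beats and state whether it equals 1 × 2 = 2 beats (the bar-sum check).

1) 0.0ms=0b +281.03ms=2/7b
2) 281.03ms=2/7b +281.03ms=2/7b
3) 562.061ms=4/7b +281.03ms=2/7b
4) 843.091ms=6/7b +281.03ms=2/7b
5) 1124.122ms=8/7b +281.03ms=2/7b
6) 1405.152ms=10/7b +281.03ms=2/7b
7) 1686.183ms=12/7b +281.03ms=2/7b
Σ=2b of 2 (61bpm 2/4) — PASS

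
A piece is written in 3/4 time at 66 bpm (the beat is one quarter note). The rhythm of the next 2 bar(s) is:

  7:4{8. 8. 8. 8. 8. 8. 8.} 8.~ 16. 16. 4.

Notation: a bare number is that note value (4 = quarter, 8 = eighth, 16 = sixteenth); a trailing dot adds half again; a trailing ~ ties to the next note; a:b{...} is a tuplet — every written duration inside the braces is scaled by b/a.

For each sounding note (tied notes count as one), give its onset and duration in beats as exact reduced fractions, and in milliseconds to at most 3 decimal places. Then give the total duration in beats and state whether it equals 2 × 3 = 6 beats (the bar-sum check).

1) 0.0ms=0b +389.61ms=3/7b
2) 389.61ms=3/7b +389.61ms=3/7b
3) 779.221ms=6/7b +389.61ms=3/7b
4) 1168.831ms=9/7b +389.61ms=3/7b
5) 1558.442ms=12/7b +389.61ms=3/7b
6) 1948.052ms=15/7b +389.61ms=3/7b
7) 2337.662ms=18/7b +389.61ms=3/7b
8) 2727.273ms=3b +1022.727ms=9/8b
9) 3750.0ms=33/8b +340.909ms=3/8b
10) 4090.909ms=9/2b +1363.636ms=3/2b
Σ=6b of 6 (66bpm 3/4) — PASS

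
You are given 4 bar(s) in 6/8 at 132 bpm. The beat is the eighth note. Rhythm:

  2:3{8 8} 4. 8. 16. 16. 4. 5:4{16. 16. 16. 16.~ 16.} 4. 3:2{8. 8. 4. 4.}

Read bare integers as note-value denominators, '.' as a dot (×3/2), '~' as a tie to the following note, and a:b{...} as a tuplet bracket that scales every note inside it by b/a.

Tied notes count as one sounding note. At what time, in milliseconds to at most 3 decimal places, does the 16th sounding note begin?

1. 0.0ms @ 0 + 681.818ms (3/2)
2. 681.818ms @ 3/2 + 681.818ms (3/2)
3. 1363.636ms @ 3 + 1363.636ms (3)
4. 2727.273ms @ 6 + 681.818ms (3/2)
5. 3409.091ms @ 15/2 + 340.909ms (3/4)
6. 3750.0ms @ 33/4 + 340.909ms (3/4)
7. 4090.909ms @ 9 + 1363.636ms (3)
8. 5454.545ms @ 12 + 272.727ms (3/5)
9. 5727.273ms @ 63/5 + 272.727ms (3/5)
10. 6000.0ms @ 66/5 + 272.727ms (3/5)
11. 6272.727ms @ 69/5 + 545.455ms (6/5)
12. 6818.182ms @ 15 + 1363.636ms (3)
13. 8181.818ms @ 18 + 454.545ms (1)
14. 8636.364ms @ 19 + 454.545ms (1)
15. 9090.909ms @ 20 + 909.091ms (2)
16. 10000.0ms @ 22 + 909.091ms (2)

note 16 onset = 22b = 10000.0ms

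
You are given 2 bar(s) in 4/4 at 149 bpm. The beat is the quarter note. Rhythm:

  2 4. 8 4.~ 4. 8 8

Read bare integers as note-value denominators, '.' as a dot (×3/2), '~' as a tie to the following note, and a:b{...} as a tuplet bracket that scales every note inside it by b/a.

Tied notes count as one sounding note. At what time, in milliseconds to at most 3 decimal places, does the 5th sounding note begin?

1. 0.0ms @ 0 + 805.369ms (2)
2. 805.369ms @ 2 + 604.027ms (3/2)
3. 1409.396ms @ 7/2 + 201.342ms (1/2)
4. 1610.738ms @ 4 + 1208.054ms (3)
5. 2818.792ms @ 7 + 201.342ms (1/2)
6. 3020.134ms @ 15/2 + 201.342ms (1/2)

note 5 onset = 7b = 2818.792ms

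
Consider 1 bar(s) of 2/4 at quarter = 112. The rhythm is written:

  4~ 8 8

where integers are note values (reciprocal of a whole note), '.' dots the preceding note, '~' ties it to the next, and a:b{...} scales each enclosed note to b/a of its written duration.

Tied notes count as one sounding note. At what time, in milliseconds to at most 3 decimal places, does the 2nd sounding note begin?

1. 0.0ms @ 0 + 803.571ms (3/2)
2. 803.571ms @ 3/2 + 267.857ms (1/2)

note 2 onset = 3/2b = 803.571ms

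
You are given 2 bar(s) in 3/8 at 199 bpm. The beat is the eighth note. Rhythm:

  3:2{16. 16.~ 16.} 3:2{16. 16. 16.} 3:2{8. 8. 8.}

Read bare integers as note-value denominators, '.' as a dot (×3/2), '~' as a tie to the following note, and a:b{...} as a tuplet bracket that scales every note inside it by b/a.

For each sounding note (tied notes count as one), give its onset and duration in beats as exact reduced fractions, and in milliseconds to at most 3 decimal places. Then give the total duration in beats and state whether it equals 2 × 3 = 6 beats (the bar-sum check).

1) 0.0ms=0b +150.754ms=1/2b
2) 150.754ms=1/2b +301.508ms=1b
3) 452.261ms=3/2b +150.754ms=1/2b
4) 603.015ms=2b +150.754ms=1/2b
5) 753.769ms=5/2b +150.754ms=1/2b
6) 904.523ms=3b +301.508ms=1b
7) 1206.03ms=4b +301.508ms=1b
8) 1507.538ms=5b +301.508ms=1b
Σ=6b of 6 (199bpm 3/8) — PASS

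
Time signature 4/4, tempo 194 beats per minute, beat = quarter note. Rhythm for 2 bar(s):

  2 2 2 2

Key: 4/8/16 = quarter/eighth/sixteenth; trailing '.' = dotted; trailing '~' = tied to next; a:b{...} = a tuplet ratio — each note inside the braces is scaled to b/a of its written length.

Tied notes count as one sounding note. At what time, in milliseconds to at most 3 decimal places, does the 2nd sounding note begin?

note 2 onset = 2b = 618.557ms

1. 0.0ms @ 0 + 618.557ms (2)
2. 618.557ms @ 2 + 618.557ms (2)
3. 1237.113ms @ 4 + 618.557ms (2)
4. 1855.67ms @ 6 + 618.557ms (2)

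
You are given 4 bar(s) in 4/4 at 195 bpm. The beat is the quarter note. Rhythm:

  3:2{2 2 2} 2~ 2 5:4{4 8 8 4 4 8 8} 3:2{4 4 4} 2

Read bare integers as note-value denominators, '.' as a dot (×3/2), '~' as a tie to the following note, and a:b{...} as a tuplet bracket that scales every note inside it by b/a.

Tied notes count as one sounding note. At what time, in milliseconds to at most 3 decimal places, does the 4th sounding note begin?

note 4 onset = 4b = 1230.769ms

1. 0.0ms @ 0 + 410.256ms (4/3)
2. 410.256ms @ 4/3 + 410.256ms (4/3)
3. 820.513ms @ 8/3 + 410.256ms (4/3)
4. 1230.769ms @ 4 + 1230.769ms (4)
5. 2461.538ms @ 8 + 246.154ms (4/5)
6. 2707.692ms @ 44/5 + 123.077ms (2/5)
7. 2830.769ms @ 46/5 + 123.077ms (2/5)
8. 2953.846ms @ 48/5 + 246.154ms (4/5)
9. 3200.0ms @ 52/5 + 246.154ms (4/5)
10. 3446.154ms @ 56/5 + 123.077ms (2/5)
11. 3569.231ms @ 58/5 + 123.077ms (2/5)
12. 3692.308ms @ 12 + 205.128ms (2/3)
13. 3897.436ms @ 38/3 + 205.128ms (2/3)
14. 4102.564ms @ 40/3 + 205.128ms (2/3)
15. 4307.692ms @ 14 + 615.385ms (2)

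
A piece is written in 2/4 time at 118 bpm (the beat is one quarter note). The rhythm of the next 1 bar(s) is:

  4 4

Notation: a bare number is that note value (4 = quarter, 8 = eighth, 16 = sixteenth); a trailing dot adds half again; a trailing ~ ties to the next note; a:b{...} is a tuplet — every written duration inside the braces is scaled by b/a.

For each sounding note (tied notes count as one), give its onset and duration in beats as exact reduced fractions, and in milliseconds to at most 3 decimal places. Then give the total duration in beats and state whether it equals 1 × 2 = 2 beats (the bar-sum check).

1) 0.0ms=0b +508.475ms=1b
2) 508.475ms=1b +508.475ms=1b
Σ=2b of 2 (118bpm 2/4) — PASS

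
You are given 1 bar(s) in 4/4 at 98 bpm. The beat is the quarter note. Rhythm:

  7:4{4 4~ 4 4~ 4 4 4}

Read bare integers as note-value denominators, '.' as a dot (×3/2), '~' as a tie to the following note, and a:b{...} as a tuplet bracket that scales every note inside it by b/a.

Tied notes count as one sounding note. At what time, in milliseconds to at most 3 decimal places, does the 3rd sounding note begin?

1. 0.0ms @ 0 + 349.854ms (4/7)
2. 349.854ms @ 4/7 + 699.708ms (8/7)
3. 1049.563ms @ 12/7 + 699.708ms (8/7)
4. 1749.271ms @ 20/7 + 349.854ms (4/7)
5. 2099.125ms @ 24/7 + 349.854ms (4/7)

note 3 onset = 12/7b = 1049.563ms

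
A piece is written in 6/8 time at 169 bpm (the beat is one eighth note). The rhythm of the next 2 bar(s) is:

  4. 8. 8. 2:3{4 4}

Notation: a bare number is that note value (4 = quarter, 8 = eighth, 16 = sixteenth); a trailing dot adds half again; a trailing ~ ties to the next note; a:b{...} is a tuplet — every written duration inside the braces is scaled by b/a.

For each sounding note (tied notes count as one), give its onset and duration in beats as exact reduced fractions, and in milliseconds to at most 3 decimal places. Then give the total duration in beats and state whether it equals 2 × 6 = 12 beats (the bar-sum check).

1) 0.0ms=0b +1065.089ms=3b
2) 1065.089ms=3b +532.544ms=3/2b
3) 1597.633ms=9/2b +532.544ms=3/2b
4) 2130.178ms=6b +1065.089ms=3b
5) 3195.266ms=9b +1065.089ms=3b
Σ=12b of 12 (169bpm 6/8) — PASS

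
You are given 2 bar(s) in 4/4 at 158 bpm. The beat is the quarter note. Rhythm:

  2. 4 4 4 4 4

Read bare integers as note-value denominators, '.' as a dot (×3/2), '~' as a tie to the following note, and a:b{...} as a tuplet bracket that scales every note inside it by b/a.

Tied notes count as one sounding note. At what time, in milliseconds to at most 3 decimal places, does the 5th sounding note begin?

note 5 onset = 6b = 2278.481ms

1. 0.0ms @ 0 + 1139.241ms (3)
2. 1139.241ms @ 3 + 379.747ms (1)
3. 1518.987ms @ 4 + 379.747ms (1)
4. 1898.734ms @ 5 + 379.747ms (1)
5. 2278.481ms @ 6 + 379.747ms (1)
6. 2658.228ms @ 7 + 379.747ms (1)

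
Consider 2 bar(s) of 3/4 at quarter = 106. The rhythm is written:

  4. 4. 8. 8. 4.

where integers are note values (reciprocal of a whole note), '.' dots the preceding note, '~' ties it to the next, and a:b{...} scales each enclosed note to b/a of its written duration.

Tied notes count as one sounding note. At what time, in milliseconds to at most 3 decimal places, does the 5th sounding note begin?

note 5 onset = 9/2b = 2547.17ms

1. 0.0ms @ 0 + 849.057ms (3/2)
2. 849.057ms @ 3/2 + 849.057ms (3/2)
3. 1698.113ms @ 3 + 424.528ms (3/4)
4. 2122.642ms @ 15/4 + 424.528ms (3/4)
5. 2547.17ms @ 9/2 + 849.057ms (3/2)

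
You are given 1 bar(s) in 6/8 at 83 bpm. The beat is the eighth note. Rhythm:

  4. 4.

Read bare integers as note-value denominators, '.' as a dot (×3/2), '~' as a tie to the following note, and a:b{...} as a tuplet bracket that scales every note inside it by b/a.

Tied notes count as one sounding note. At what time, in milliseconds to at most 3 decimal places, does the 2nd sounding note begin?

note 2 onset = 3b = 2168.675ms

1. 0.0ms @ 0 + 2168.675ms (3)
2. 2168.675ms @ 3 + 2168.675ms (3)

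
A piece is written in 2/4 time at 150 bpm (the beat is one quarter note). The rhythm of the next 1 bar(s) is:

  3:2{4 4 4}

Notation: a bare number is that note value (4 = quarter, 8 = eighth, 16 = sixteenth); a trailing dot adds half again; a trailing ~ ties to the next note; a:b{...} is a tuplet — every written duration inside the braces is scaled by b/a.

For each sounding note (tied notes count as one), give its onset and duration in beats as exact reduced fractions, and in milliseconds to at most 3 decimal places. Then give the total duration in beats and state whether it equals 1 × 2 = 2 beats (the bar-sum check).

1) 0.0ms=0b +266.667ms=2/3b
2) 266.667ms=2/3b +266.667ms=2/3b
3) 533.333ms=4/3b +266.667ms=2/3b
Σ=2b of 2 (150bpm 2/4) — PASS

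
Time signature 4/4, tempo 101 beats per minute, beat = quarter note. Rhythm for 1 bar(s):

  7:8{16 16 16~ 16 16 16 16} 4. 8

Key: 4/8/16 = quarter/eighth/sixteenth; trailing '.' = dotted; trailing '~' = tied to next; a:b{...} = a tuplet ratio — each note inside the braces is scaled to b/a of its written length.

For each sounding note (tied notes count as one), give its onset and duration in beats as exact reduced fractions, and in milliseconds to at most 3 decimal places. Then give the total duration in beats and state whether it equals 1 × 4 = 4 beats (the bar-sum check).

1) 0.0ms=0b +169.731ms=2/7b
2) 169.731ms=2/7b +169.731ms=2/7b
3) 339.463ms=4/7b +339.463ms=4/7b
4) 678.925ms=8/7b +169.731ms=2/7b
5) 848.656ms=10/7b +169.731ms=2/7b
6) 1018.388ms=12/7b +169.731ms=2/7b
7) 1188.119ms=2b +891.089ms=3/2b
8) 2079.208ms=7/2b +297.03ms=1/2b
Σ=4b of 4 (101bpm 4/4) — PASS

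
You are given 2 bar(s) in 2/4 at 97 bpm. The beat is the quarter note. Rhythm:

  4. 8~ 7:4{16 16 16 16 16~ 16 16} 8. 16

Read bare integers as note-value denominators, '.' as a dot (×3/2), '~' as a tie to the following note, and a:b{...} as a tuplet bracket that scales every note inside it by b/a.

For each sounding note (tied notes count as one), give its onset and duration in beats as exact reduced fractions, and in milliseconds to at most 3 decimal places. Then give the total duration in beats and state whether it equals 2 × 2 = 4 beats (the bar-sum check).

1) 0.0ms=0b +927.835ms=3/2b
2) 927.835ms=3/2b +397.644ms=9/14b
3) 1325.479ms=15/7b +88.365ms=1/7b
4) 1413.844ms=16/7b +88.365ms=1/7b
5) 1502.209ms=17/7b +88.365ms=1/7b
6) 1590.574ms=18/7b +176.73ms=2/7b
7) 1767.305ms=20/7b +88.365ms=1/7b
8) 1855.67ms=3b +463.918ms=3/4b
9) 2319.588ms=15/4b +154.639ms=1/4b
Σ=4b of 4 (97bpm 2/4) — PASS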